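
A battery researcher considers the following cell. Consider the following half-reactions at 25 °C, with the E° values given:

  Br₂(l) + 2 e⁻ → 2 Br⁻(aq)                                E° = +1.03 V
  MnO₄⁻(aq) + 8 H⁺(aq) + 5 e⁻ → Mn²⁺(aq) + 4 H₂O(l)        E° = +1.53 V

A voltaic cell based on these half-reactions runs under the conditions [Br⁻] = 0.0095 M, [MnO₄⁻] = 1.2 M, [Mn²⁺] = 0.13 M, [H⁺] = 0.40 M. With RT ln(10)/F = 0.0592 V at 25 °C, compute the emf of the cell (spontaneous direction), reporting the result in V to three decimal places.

+0.354 V

MnO₄⁻/Mn²⁺ is the cathode (higher E°), Br₂/Br⁻ the anode: E°cell = +1.53 − (+1.03) = +0.50 V, n = 10.
Overall: 2 MnO₄⁻(aq) + 16 H⁺(aq) + 10 Br⁻(aq) → 2 Mn²⁺(aq) + 8 H₂O(l) + 5 Br₂(l)
Q = [Mn²⁺]^2 / ([MnO₄⁻]^2·[H⁺]^16·[Br⁻]^10); log Q = 24.659.
E = E° − (0.0592/n) log Q = +0.50 − (0.0592/10)(24.659) = +0.354 V.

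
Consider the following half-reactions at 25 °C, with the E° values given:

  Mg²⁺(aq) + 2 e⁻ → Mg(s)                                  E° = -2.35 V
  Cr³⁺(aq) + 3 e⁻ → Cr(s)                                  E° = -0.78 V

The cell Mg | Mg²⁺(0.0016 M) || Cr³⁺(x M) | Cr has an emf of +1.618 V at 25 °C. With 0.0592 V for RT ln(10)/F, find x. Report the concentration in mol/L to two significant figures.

0.017 M

Cr³⁺/Cr is the cathode, Mg²⁺/Mg the anode: E°cell = +1.57 V, n = 6.
Overall reaction: 2 Cr³⁺(aq) + 3 Mg(s) → 2 Cr(s) + 3 Mg²⁺(aq); Q = [Mg²⁺]^3/[Cr³⁺]^2.
From E = E° − (0.0592/n) log Q: log Q = (E° − E)·n/0.0592 = (+1.57 − (+1.618))·6/0.0592 = -4.8649.
So 2·log[Cr³⁺] = 3·log(0.0016) − log Q = -8.3876 − (-4.8649) = -3.5227; log[Cr³⁺] = -3.5227 / 2 = -1.7613; [Cr³⁺] = 10^(-1.7613) ≈ 0.017 M.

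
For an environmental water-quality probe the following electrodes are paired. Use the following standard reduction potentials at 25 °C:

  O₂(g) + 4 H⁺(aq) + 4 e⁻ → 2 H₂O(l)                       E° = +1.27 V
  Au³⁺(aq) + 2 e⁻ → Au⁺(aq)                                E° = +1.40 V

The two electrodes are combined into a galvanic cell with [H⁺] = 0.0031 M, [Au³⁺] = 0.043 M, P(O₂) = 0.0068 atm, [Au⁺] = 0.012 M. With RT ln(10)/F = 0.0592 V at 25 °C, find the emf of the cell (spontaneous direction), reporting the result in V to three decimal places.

+0.327 V

Au³⁺/Au⁺ is the cathode (higher E°), O₂/H₂O the anode: E°cell = +1.40 − (+1.27) = +0.13 V, n = 4.
Overall: 2 Au³⁺(aq) + 2 H₂O(l) → 2 Au⁺(aq) + O₂(g) + 4 H⁺(aq)
Q = [Au⁺]^2·P(O₂)·[H⁺]^4 / ([Au³⁺]^2); log Q = -13.311.
E = E° − (0.0592/n) log Q = +0.13 − (0.0592/4)(-13.311) = +0.327 V.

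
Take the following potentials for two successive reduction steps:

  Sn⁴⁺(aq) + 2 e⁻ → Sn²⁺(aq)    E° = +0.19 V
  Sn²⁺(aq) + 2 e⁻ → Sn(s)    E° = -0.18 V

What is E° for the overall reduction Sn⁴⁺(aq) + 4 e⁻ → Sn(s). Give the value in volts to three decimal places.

Standard free energies of sequential steps add: ΔG°₃ = ΔG°₁ + ΔG°₂, so n₃E°₃ = n₁E°₁ + n₂E°₂.
E°₃ = (2×+0.19 + 2×-0.18) / 4 = (+0.020) / 4 = +0.005 V.

+0.005 V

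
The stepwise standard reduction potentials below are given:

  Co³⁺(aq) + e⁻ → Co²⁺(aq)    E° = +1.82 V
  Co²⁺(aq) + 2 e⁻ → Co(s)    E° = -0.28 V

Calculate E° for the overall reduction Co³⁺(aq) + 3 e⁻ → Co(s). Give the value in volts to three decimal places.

+0.420 V

Adding the free-energy changes (−nFE°) of the two steps gives −n₃FE°₃ = −n₁FE°₁ − n₂FE°₂.
E°₃ = (1×+1.82 + 2×-0.28) / 3 = (+1.260) / 3 = +0.420 V.
Simply averaging or adding the two E° values would be wrong; the electron-weighted sum is required.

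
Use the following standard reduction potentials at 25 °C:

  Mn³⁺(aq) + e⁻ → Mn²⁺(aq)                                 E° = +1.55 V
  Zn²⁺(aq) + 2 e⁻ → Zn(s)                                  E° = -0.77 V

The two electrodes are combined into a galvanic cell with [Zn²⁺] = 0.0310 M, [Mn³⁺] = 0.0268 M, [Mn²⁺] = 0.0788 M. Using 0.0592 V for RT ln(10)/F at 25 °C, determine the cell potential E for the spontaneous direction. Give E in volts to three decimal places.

+2.337 V

Mn³⁺/Mn²⁺ is the cathode (higher E°), Zn²⁺/Zn the anode: E°cell = +1.55 − (-0.77) = +2.32 V, n = 2.
Overall: 2 Mn³⁺(aq) + Zn(s) → 2 Mn²⁺(aq) + Zn²⁺(aq)
Q = [Mn²⁺]^2·[Zn²⁺] / ([Mn³⁺]^2); log Q = -0.572.
E = E° − (0.0592/n) log Q = +2.32 − (0.0592/2)(-0.572) = +2.337 V.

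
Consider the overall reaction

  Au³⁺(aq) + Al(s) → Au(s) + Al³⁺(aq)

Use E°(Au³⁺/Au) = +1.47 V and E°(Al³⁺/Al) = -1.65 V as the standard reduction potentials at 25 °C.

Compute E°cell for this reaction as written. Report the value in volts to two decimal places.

+3.12 V

The Au³⁺/Au couple has the higher reduction potential, so it is the cathode; Al³⁺/Al is oxidised at the anode.
E°cell = E°(cathode) − E°(anode) = (+1.47) − (-1.65) = +3.12 V.
Since E°cell > 0, the reaction is spontaneous under standard conditions.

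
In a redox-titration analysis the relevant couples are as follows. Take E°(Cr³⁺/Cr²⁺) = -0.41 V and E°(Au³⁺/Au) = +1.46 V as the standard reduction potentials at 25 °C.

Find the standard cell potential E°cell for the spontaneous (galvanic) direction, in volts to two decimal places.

+1.87 V

The Au³⁺/Au couple has the higher reduction potential, so it is the cathode; Cr³⁺/Cr²⁺ is oxidised at the anode.
E°cell = E°(cathode) − E°(anode) = (+1.46) − (-0.41) = +1.87 V.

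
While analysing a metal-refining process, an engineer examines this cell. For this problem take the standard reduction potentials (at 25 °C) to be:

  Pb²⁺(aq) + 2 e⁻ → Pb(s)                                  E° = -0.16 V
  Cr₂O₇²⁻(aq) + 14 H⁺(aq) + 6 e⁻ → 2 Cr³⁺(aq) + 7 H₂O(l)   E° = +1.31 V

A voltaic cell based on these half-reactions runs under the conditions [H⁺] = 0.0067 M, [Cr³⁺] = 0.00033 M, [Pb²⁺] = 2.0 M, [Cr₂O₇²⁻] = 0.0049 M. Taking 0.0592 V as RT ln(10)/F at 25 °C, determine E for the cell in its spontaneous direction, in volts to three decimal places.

+1.207 V

Cr₂O₇²⁻/Cr³⁺ is the cathode (higher E°), Pb²⁺/Pb the anode: E°cell = +1.31 − (-0.16) = +1.47 V, n = 6.
Overall: Cr₂O₇²⁻(aq) + 14 H⁺(aq) + 3 Pb(s) → 2 Cr³⁺(aq) + 7 H₂O(l) + 3 Pb²⁺(aq)
Q = [Cr³⁺]^2·[Pb²⁺]^3 / ([Cr₂O₇²⁻]·[H⁺]^14); log Q = 26.685.
E = E° − (0.0592/n) log Q = +1.47 − (0.0592/6)(26.685) = +1.207 V.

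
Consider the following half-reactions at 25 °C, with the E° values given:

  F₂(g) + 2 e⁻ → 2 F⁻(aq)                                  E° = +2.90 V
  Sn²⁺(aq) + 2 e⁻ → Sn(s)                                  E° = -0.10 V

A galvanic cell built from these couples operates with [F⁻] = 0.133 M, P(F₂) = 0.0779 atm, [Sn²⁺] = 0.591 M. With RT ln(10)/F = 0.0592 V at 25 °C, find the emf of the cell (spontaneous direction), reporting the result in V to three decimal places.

F₂/F⁻ is the cathode (higher E°), Sn²⁺/Sn the anode: E°cell = +2.90 − (-0.10) = +3.00 V, n = 2.
Overall: F₂(g) + Sn(s) → 2 F⁻(aq) + Sn²⁺(aq)
Q = [F⁻]^2·[Sn²⁺] / (P(F₂)); log Q = -0.872.
E = E° − (0.0592/n) log Q = +3.00 − (0.0592/2)(-0.872) = +3.026 V.

+3.026 V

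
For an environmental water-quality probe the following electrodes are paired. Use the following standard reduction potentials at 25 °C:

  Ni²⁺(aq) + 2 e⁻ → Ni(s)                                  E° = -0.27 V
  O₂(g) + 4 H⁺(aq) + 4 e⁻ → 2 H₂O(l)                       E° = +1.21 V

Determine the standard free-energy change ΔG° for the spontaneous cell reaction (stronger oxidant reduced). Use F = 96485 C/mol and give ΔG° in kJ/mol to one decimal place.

O₂/H₂O (E° = +1.21 V) is the cathode; Ni²⁺/Ni (E° = -0.27 V) is the anode, so E°cell = +1.48 V.
Balancing electrons gives n = 4 (lcm of 4 and 2).
ΔG° = −nFE° = −(4)(96485)(+1.48) = -571,191 J = -571.2 kJ/mol.

-571.2 kJ/mol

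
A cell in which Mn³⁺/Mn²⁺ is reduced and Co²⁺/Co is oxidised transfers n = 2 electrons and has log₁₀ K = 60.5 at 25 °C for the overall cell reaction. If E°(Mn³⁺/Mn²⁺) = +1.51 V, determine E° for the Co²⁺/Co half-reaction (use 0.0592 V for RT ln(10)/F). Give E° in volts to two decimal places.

-0.28 V

E°cell = (0.0592/n)·log K = (0.0592/2)(60.5) = +1.791 V.
Since Mn³⁺/Mn²⁺ is the cathode and Co²⁺/Co the anode, E°cell = E°(Mn³⁺/Mn²⁺) − E°(Co²⁺/Co).
So E°(Co²⁺/Co) = E°(Mn³⁺/Mn²⁺) − E°cell = (+1.51) − (+1.791) = -0.28 V.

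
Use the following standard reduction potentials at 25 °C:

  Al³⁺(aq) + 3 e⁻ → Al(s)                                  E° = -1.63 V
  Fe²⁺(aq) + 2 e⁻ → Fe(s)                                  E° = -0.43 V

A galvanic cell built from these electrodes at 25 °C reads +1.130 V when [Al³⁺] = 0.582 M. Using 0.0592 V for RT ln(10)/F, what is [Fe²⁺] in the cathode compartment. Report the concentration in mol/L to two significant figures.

Fe²⁺/Fe is the cathode, Al³⁺/Al the anode: E°cell = +1.20 V, n = 6.
Overall reaction: 3 Fe²⁺(aq) + 2 Al(s) → 3 Fe(s) + 2 Al³⁺(aq); Q = [Al³⁺]^2/[Fe²⁺]^3.
From E = E° − (0.0592/n) log Q: log Q = (E° − E)·n/0.0592 = (+1.20 − (+1.130))·6/0.0592 = 7.0946.
So 3·log[Fe²⁺] = 2·log(0.582) − log Q = -0.4702 − (7.0946) = -7.5648; log[Fe²⁺] = -7.5648 / 3 = -2.5216; [Fe²⁺] = 10^(-2.5216) ≈ 0.0030 M.

0.0030 M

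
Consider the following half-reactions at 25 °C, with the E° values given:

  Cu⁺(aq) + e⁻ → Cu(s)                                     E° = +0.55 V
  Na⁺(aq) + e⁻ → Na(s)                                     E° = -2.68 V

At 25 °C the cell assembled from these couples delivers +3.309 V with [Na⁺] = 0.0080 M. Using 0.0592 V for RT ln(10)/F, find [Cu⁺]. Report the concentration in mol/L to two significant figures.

Cu⁺/Cu is the cathode, Na⁺/Na the anode: E°cell = +3.23 V, n = 1.
Overall reaction: Cu⁺(aq) + Na(s) → Cu(s) + Na⁺(aq); Q = [Na⁺]^1/[Cu⁺]^1.
From E = E° − (0.0592/n) log Q: log Q = (E° − E)·n/0.0592 = (+3.23 − (+3.309))·1/0.0592 = -1.3345.
So 1·log[Cu⁺] = 1·log(0.008) − log Q = -2.0969 − (-1.3345) = -0.7624; [Cu⁺] = 10^(-0.7624) ≈ 0.17 M.

0.17 M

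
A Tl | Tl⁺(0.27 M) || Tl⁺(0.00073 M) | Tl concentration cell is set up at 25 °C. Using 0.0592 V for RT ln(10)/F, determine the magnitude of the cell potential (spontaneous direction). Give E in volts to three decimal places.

For a concentration cell E°cell = 0. The 0.27 M side is the cathode (reduction is favoured where [Tl⁺] is higher).
With n = 1, E = −(0.0592/1) log([Tl⁺]ₐₙ/[Tl⁺]꜀ₐₜ) = −(0.0592/1) log(0.00073/0.27) = −(0.0592/1)(-2.568) = +0.152 V.

+0.152 V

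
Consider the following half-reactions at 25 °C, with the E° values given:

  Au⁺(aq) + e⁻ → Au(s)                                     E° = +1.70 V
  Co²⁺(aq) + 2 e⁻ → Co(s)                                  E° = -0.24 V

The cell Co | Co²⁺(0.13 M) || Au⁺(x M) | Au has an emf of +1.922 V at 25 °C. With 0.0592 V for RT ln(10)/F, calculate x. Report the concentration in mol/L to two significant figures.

Au⁺/Au is the cathode, Co²⁺/Co the anode: E°cell = +1.94 V, n = 2.
Overall reaction: 2 Au⁺(aq) + Co(s) → 2 Au(s) + Co²⁺(aq); Q = [Co²⁺]^1/[Au⁺]^2.
From E = E° − (0.0592/n) log Q: log Q = (E° − E)·n/0.0592 = (+1.94 − (+1.922))·2/0.0592 = 0.6081.
So 2·log[Au⁺] = 1·log(0.13) − log Q = -0.8861 − (0.6081) = -1.4942; log[Au⁺] = -1.4942 / 2 = -0.7471; [Au⁺] = 10^(-0.7471) ≈ 0.18 M.

0.18 M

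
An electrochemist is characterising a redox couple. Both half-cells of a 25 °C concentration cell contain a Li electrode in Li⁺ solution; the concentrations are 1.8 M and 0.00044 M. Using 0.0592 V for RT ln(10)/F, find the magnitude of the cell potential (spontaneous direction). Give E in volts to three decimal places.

+0.214 V

For a concentration cell E°cell = 0. The 1.8 M side is the cathode (reduction is favoured where [Li⁺] is higher).
With n = 1, E = −(0.0592/1) log([Li⁺]ₐₙ/[Li⁺]꜀ₐₜ) = −(0.0592/1) log(0.00044/1.8) = −(0.0592/1)(-3.612) = +0.214 V.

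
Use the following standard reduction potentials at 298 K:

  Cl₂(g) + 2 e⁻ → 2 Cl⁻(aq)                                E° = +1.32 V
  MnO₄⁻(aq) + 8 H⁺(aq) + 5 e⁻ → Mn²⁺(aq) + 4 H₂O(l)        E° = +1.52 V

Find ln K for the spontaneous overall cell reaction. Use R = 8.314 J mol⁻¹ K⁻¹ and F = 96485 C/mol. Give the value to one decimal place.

Cathode: MnO₄⁻/Mn²⁺; anode: Cl₂/Cl⁻. E°cell = (+1.52) − (+1.32) = +0.20 V, with n = 10.
ΔG° = −nFE° = −RT ln K, so ln K = nFE°/(RT) = (10)(96485)(+0.20) / ((8.314)(298)) = 77.887.

77.9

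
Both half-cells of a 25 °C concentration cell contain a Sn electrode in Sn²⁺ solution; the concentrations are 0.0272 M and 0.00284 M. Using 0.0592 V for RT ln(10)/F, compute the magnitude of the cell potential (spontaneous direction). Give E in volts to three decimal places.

For a concentration cell E°cell = 0. The 0.0272 M side is the cathode (reduction is favoured where [Sn²⁺] is higher).
With n = 2, E = −(0.0592/2) log([Sn²⁺]ₐₙ/[Sn²⁺]꜀ₐₜ) = −(0.0592/2) log(0.00284/0.0272) = −(0.0592/2)(-0.981) = +0.029 V.

+0.029 V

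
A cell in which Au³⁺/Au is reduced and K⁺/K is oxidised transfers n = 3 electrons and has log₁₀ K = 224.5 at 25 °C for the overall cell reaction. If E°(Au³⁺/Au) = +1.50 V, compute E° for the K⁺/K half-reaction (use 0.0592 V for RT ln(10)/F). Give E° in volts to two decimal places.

-2.93 V

E°cell = (0.0592/n)·log K = (0.0592/3)(224.5) = +4.430 V.
Since Au³⁺/Au is the cathode and K⁺/K the anode, E°cell = E°(Au³⁺/Au) − E°(K⁺/K).
So E°(K⁺/K) = E°(Au³⁺/Au) − E°cell = (+1.50) − (+4.430) = -2.93 V.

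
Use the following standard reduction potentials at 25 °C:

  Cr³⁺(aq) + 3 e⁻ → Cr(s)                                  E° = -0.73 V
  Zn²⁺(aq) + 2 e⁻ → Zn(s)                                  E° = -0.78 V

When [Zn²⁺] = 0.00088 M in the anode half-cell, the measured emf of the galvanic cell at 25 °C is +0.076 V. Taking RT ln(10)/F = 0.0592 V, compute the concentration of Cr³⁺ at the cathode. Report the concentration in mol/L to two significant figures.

Cr³⁺/Cr is the cathode, Zn²⁺/Zn the anode: E°cell = +0.05 V, n = 6.
Overall reaction: 2 Cr³⁺(aq) + 3 Zn(s) → 2 Cr(s) + 3 Zn²⁺(aq); Q = [Zn²⁺]^3/[Cr³⁺]^2.
From E = E° − (0.0592/n) log Q: log Q = (E° − E)·n/0.0592 = (+0.05 − (+0.076))·6/0.0592 = -2.6351.
So 2·log[Cr³⁺] = 3·log(0.00088) − log Q = -9.1666 − (-2.6351) = -6.5315; log[Cr³⁺] = -6.5315 / 2 = -3.2658; [Cr³⁺] = 10^(-3.2658) ≈ 0.00054 M.

0.00054 M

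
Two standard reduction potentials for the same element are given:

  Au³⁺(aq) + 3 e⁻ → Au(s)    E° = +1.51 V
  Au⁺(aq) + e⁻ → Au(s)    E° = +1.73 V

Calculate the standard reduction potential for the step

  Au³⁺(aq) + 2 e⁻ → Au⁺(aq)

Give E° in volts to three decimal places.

Sequential free energies add, so n₃E°₃ = n₁E°₁ + n₂E°₂.
With n₃ = 3, and the known step contributing 1×(+1.73) V, the unknown satisfies 2·E° = 3×(+1.51) − 1×(+1.73) = +2.800.
E° = +2.800 / 2 = +1.400 V.

+1.400 V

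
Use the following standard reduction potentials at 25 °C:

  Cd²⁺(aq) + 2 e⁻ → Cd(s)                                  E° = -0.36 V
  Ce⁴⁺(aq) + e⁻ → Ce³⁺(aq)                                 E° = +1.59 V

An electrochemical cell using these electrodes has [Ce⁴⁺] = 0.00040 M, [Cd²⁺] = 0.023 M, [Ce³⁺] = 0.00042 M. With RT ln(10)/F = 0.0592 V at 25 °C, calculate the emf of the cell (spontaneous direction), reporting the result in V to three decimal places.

Ce⁴⁺/Ce³⁺ is the cathode (higher E°), Cd²⁺/Cd the anode: E°cell = +1.59 − (-0.36) = +1.95 V, n = 2.
Overall: 2 Ce⁴⁺(aq) + Cd(s) → 2 Ce³⁺(aq) + Cd²⁺(aq)
Q = [Ce³⁺]^2·[Cd²⁺] / ([Ce⁴⁺]^2); log Q = -1.596.
E = E° − (0.0592/n) log Q = +1.95 − (0.0592/2)(-1.596) = +1.997 V.

+1.997 V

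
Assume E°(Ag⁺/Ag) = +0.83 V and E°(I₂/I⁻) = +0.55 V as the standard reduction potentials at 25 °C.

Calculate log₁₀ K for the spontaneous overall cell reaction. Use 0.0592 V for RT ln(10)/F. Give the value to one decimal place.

Cathode: Ag⁺/Ag; anode: I₂/I⁻. E°cell = +0.28 V, n = 2.
log K = nE°cell / 0.0592 = (2)(+0.28) / 0.0592 = 9.5.

9.5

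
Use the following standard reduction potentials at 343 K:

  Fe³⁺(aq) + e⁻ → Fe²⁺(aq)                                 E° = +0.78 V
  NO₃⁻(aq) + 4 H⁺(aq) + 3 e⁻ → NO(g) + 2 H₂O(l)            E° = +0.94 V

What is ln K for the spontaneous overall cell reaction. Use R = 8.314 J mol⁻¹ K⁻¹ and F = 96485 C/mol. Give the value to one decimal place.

16.2

Cathode: NO₃⁻/NO; anode: Fe³⁺/Fe²⁺. E°cell = (+0.94) − (+0.78) = +0.16 V, with n = 3.
ΔG° = −nFE° = −RT ln K, so ln K = nFE°/(RT) = (3)(96485)(+0.16) / ((8.314)(343)) = 16.240.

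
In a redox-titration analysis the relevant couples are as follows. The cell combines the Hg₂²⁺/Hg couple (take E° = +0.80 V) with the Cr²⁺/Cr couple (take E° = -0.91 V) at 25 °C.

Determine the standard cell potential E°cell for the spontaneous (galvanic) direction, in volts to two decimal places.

The Hg₂²⁺/Hg couple has the higher reduction potential, so it is the cathode; Cr²⁺/Cr is oxidised at the anode.
E°cell = E°(cathode) − E°(anode) = (+0.80) − (-0.91) = +1.71 V.

+1.71 V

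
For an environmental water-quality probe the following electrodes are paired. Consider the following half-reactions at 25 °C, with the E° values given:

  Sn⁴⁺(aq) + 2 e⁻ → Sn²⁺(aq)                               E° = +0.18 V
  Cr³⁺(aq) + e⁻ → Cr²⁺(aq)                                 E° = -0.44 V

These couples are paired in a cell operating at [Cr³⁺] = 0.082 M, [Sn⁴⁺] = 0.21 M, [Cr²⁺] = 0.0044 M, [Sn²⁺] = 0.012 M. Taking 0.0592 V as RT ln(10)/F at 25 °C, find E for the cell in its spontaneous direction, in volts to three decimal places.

+0.582 V

Sn⁴⁺/Sn²⁺ is the cathode (higher E°), Cr³⁺/Cr²⁺ the anode: E°cell = +0.18 − (-0.44) = +0.62 V, n = 2.
Overall: Sn⁴⁺(aq) + 2 Cr²⁺(aq) → Sn²⁺(aq) + 2 Cr³⁺(aq)
Q = [Sn²⁺]·[Cr³⁺]^2 / ([Sn⁴⁺]·[Cr²⁺]^2); log Q = 1.298.
E = E° − (0.0592/n) log Q = +0.62 − (0.0592/2)(1.298) = +0.582 V.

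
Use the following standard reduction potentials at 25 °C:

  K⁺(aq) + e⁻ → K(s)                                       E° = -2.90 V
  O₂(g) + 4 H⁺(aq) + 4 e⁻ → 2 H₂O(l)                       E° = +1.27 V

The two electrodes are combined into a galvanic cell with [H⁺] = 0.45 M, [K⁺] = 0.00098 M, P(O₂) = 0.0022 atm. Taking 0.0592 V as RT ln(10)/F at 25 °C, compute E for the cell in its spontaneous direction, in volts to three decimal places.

+4.288 V

O₂/H₂O is the cathode (higher E°), K⁺/K the anode: E°cell = +1.27 − (-2.90) = +4.17 V, n = 4.
Overall: O₂(g) + 4 H⁺(aq) + 4 K(s) → 2 H₂O(l) + 4 K⁺(aq)
Q = [K⁺]^4 / (P(O₂)·[H⁺]^4); log Q = -7.990.
E = E° − (0.0592/n) log Q = +4.17 − (0.0592/4)(-7.990) = +4.288 V.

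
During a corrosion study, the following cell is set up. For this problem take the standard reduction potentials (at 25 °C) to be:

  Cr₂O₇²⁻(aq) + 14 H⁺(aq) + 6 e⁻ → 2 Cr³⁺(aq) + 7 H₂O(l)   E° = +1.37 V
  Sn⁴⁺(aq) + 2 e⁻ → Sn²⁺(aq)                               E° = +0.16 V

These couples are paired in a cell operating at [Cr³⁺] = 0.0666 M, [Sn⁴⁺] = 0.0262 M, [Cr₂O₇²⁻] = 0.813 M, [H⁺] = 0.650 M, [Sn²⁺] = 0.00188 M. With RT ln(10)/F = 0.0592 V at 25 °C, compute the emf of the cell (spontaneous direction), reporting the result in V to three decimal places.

+1.173 V

Cr₂O₇²⁻/Cr³⁺ is the cathode (higher E°), Sn⁴⁺/Sn²⁺ the anode: E°cell = +1.37 − (+0.16) = +1.21 V, n = 6.
Overall: Cr₂O₇²⁻(aq) + 14 H⁺(aq) + 3 Sn²⁺(aq) → 2 Cr³⁺(aq) + 7 H₂O(l) + 3 Sn⁴⁺(aq)
Q = [Cr³⁺]^2·[Sn⁴⁺]^3 / ([Cr₂O₇²⁻]·[H⁺]^14·[Sn²⁺]^3); log Q = 3.789.
E = E° − (0.0592/n) log Q = +1.21 − (0.0592/6)(3.789) = +1.173 V.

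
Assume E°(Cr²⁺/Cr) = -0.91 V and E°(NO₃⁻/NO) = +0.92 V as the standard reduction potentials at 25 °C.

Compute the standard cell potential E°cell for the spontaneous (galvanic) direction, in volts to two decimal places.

The NO₃⁻/NO couple has the higher reduction potential, so it is the cathode; Cr²⁺/Cr is oxidised at the anode.
E°cell = E°(cathode) − E°(anode) = (+0.92) − (-0.91) = +1.83 V.
Since E°cell > 0, the reaction is spontaneous under standard conditions.

+1.83 V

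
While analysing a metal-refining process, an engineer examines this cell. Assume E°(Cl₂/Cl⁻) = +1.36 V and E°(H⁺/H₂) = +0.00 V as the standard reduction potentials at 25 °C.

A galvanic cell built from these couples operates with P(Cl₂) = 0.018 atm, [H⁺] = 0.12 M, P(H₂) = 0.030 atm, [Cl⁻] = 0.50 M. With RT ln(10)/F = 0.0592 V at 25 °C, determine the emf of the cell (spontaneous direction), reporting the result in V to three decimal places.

Cl₂/Cl⁻ is the cathode (higher E°), H⁺/H₂ the anode: E°cell = +1.36 − (+0.00) = +1.36 V, n = 2.
Overall: Cl₂(g) + H₂(g) → 2 Cl⁻(aq) + 2 H⁺(aq)
Q = [Cl⁻]^2·[H⁺]^2 / (P(Cl₂)·P(H₂)); log Q = 0.824.
E = E° − (0.0592/n) log Q = +1.36 − (0.0592/2)(0.824) = +1.336 V.

+1.336 V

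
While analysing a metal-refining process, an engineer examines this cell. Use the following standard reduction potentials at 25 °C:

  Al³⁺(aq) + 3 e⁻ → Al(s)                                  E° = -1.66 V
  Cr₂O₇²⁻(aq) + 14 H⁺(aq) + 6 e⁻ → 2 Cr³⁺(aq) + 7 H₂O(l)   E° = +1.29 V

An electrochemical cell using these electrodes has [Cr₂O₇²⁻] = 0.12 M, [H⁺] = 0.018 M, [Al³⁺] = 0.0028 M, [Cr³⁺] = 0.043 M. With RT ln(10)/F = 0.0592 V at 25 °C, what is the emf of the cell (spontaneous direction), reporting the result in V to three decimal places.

Cr₂O₇²⁻/Cr³⁺ is the cathode (higher E°), Al³⁺/Al the anode: E°cell = +1.29 − (-1.66) = +2.95 V, n = 6.
Overall: Cr₂O₇²⁻(aq) + 14 H⁺(aq) + 2 Al(s) → 2 Cr³⁺(aq) + 7 H₂O(l) + 2 Al³⁺(aq)
Q = [Cr³⁺]^2·[Al³⁺]^2 / ([Cr₂O₇²⁻]·[H⁺]^14); log Q = 17.508.
E = E° − (0.0592/n) log Q = +2.95 − (0.0592/6)(17.508) = +2.777 V.

+2.777 V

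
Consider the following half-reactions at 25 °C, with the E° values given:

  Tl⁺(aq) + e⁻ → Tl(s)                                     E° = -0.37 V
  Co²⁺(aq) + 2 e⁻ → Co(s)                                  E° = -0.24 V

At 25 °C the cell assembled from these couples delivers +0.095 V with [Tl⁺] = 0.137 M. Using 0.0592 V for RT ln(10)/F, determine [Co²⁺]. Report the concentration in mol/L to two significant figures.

Co²⁺/Co is the cathode, Tl⁺/Tl the anode: E°cell = +0.13 V, n = 2.
Overall reaction: Co²⁺(aq) + 2 Tl(s) → Co(s) + 2 Tl⁺(aq); Q = [Tl⁺]^2/[Co²⁺]^1.
From E = E° − (0.0592/n) log Q: log Q = (E° − E)·n/0.0592 = (+0.13 − (+0.095))·2/0.0592 = 1.1824.
So 1·log[Co²⁺] = 2·log(0.137) − log Q = -1.7266 − (1.1824) = -2.9090; [Co²⁺] = 10^(-2.9090) ≈ 0.0012 M.

0.0012 M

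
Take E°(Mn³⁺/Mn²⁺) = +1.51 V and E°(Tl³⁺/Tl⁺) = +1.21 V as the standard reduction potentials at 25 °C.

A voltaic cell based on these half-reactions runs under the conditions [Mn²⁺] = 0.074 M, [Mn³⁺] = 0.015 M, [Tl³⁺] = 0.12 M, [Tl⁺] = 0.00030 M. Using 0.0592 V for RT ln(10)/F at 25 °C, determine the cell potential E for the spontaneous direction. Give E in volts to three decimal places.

Mn³⁺/Mn²⁺ is the cathode (higher E°), Tl³⁺/Tl⁺ the anode: E°cell = +1.51 − (+1.21) = +0.30 V, n = 2.
Overall: 2 Mn³⁺(aq) + Tl⁺(aq) → 2 Mn²⁺(aq) + Tl³⁺(aq)
Q = [Mn²⁺]^2·[Tl³⁺] / ([Mn³⁺]^2·[Tl⁺]); log Q = 3.988.
E = E° − (0.0592/n) log Q = +0.30 − (0.0592/2)(3.988) = +0.182 V.

+0.182 V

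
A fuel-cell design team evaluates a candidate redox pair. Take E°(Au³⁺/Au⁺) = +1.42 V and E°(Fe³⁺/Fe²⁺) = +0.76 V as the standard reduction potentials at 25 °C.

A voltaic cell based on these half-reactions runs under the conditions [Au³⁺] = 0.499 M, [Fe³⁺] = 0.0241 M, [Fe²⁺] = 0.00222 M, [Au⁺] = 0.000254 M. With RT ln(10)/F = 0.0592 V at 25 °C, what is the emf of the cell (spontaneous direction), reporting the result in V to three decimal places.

Au³⁺/Au⁺ is the cathode (higher E°), Fe³⁺/Fe²⁺ the anode: E°cell = +1.42 − (+0.76) = +0.66 V, n = 2.
Overall: Au³⁺(aq) + 2 Fe²⁺(aq) → Au⁺(aq) + 2 Fe³⁺(aq)
Q = [Au⁺]·[Fe³⁺]^2 / ([Au³⁺]·[Fe²⁺]^2); log Q = -1.222.
E = E° − (0.0592/n) log Q = +0.66 − (0.0592/2)(-1.222) = +0.696 V.

+0.696 V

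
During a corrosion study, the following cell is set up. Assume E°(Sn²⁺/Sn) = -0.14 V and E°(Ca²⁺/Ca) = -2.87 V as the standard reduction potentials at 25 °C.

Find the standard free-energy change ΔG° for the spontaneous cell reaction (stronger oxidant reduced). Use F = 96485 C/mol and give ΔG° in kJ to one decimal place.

Sn²⁺/Sn (E° = -0.14 V) is the cathode; Ca²⁺/Ca (E° = -2.87 V) is the anode, so E°cell = +2.73 V.
Balancing electrons gives n = 2 (lcm of 2 and 2).
ΔG° = −nFE° = −(2)(96485)(+2.73) = -526,808 J = -526.8 kJ.

-526.8 kJ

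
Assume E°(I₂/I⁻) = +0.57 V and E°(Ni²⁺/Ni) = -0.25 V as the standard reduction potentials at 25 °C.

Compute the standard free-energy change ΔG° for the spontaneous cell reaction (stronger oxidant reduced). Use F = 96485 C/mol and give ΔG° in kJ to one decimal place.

I₂/I⁻ (E° = +0.57 V) is the cathode; Ni²⁺/Ni (E° = -0.25 V) is the anode, so E°cell = +0.82 V.
Balancing electrons gives n = 2 (lcm of 2 and 2).
ΔG° = −nFE° = −(2)(96485)(+0.82) = -158,235 J = -158.2 kJ.

-158.2 kJ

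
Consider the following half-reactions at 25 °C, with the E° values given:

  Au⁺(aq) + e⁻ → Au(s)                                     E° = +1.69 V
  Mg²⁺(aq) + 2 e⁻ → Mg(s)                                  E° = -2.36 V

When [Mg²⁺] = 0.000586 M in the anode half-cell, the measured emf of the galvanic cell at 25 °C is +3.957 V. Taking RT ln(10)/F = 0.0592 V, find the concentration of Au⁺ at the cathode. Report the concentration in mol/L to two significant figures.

0.00065 M

Au⁺/Au is the cathode, Mg²⁺/Mg the anode: E°cell = +4.05 V, n = 2.
Overall reaction: 2 Au⁺(aq) + Mg(s) → 2 Au(s) + Mg²⁺(aq); Q = [Mg²⁺]^1/[Au⁺]^2.
From E = E° − (0.0592/n) log Q: log Q = (E° − E)·n/0.0592 = (+4.05 − (+3.957))·2/0.0592 = 3.1419.
So 2·log[Au⁺] = 1·log(0.000586) − log Q = -3.2321 − (3.1419) = -6.3740; log[Au⁺] = -6.3740 / 2 = -3.1870; [Au⁺] = 10^(-3.1870) ≈ 0.00065 M.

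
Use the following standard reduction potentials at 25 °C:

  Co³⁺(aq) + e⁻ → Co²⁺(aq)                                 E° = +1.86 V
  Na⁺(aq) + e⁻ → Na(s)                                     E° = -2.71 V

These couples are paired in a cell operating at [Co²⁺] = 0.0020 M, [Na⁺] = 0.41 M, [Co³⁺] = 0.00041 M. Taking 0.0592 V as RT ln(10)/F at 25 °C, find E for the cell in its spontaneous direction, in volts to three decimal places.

Co³⁺/Co²⁺ is the cathode (higher E°), Na⁺/Na the anode: E°cell = +1.86 − (-2.71) = +4.57 V, n = 1.
Overall: Co³⁺(aq) + Na(s) → Co²⁺(aq) + Na⁺(aq)
Q = [Co²⁺]·[Na⁺] / ([Co³⁺]); log Q = 0.301.
E = E° − (0.0592/n) log Q = +4.57 − (0.0592/1)(0.301) = +4.552 V.

+4.552 V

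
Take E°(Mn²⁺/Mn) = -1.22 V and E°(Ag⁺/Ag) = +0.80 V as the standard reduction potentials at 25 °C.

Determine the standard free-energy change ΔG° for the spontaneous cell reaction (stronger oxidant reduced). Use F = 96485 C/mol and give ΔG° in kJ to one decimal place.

-389.8 kJ

Ag⁺/Ag (E° = +0.80 V) is the cathode; Mn²⁺/Mn (E° = -1.22 V) is the anode, so E°cell = +2.02 V.
Balancing electrons gives n = 2 (lcm of 1 and 2).
ΔG° = −nFE° = −(2)(96485)(+2.02) = -389,799 J = -389.8 kJ.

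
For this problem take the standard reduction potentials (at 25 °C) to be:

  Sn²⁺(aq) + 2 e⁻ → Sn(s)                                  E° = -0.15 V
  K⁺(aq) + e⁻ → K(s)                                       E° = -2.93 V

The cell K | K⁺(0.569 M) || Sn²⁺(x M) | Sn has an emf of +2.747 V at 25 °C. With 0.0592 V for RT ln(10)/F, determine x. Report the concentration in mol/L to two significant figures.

0.025 M

Sn²⁺/Sn is the cathode, K⁺/K the anode: E°cell = +2.78 V, n = 2.
Overall reaction: Sn²⁺(aq) + 2 K(s) → Sn(s) + 2 K⁺(aq); Q = [K⁺]^2/[Sn²⁺]^1.
From E = E° − (0.0592/n) log Q: log Q = (E° − E)·n/0.0592 = (+2.78 − (+2.747))·2/0.0592 = 1.1149.
So 1·log[Sn²⁺] = 2·log(0.569) − log Q = -0.4898 − (1.1149) = -1.6047; [Sn²⁺] = 10^(-1.6047) ≈ 0.025 M.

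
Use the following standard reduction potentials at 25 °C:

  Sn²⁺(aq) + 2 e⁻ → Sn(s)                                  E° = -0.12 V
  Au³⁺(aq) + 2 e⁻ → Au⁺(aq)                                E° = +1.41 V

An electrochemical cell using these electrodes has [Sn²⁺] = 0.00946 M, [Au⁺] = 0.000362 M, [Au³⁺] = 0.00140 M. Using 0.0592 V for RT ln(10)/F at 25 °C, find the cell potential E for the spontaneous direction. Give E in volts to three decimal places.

+1.607 V

Au³⁺/Au⁺ is the cathode (higher E°), Sn²⁺/Sn the anode: E°cell = +1.41 − (-0.12) = +1.53 V, n = 2.
Overall: Au³⁺(aq) + Sn(s) → Au⁺(aq) + Sn²⁺(aq)
Q = [Au⁺]·[Sn²⁺] / ([Au³⁺]); log Q = -2.612.
E = E° − (0.0592/n) log Q = +1.53 − (0.0592/2)(-2.612) = +1.607 V.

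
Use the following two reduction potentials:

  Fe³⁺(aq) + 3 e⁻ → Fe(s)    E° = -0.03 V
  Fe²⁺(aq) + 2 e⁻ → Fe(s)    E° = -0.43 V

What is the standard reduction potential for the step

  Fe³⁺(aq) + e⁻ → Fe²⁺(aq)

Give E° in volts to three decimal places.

+0.770 V

Sequential free energies add, so n₃E°₃ = n₁E°₁ + n₂E°₂.
With n₃ = 3, and the known step contributing 2×(-0.43) V, the unknown satisfies 1·E° = 3×(-0.03) − 2×(-0.43) = +0.770.
E° = +0.770 / 1 = +0.770 V.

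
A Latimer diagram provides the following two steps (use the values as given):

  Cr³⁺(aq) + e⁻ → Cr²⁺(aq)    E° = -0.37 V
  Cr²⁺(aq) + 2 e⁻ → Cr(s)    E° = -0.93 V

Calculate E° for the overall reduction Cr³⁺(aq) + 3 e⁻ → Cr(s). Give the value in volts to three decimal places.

Since ΔG° = −nFE° is additive over sequential reductions, n₃E°₃ = n₁E°₁ + n₂E°₂.
E°₃ = (1×-0.37 + 2×-0.93) / 3 = (-2.230) / 3 = -0.743 V.
E° values themselves are not directly additive — weighting by electron count is essential.

-0.743 V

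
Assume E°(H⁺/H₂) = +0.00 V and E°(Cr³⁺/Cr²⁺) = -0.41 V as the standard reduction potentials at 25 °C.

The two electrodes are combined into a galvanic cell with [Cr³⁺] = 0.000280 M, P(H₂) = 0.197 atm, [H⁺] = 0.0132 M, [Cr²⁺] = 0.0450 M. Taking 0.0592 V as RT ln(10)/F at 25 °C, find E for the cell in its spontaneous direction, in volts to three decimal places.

H⁺/H₂ is the cathode (higher E°), Cr³⁺/Cr²⁺ the anode: E°cell = +0.00 − (-0.41) = +0.41 V, n = 2.
Overall: 2 H⁺(aq) + 2 Cr²⁺(aq) → H₂(g) + 2 Cr³⁺(aq)
Q = P(H₂)·[Cr³⁺]^2 / ([H⁺]^2·[Cr²⁺]^2); log Q = -1.359.
E = E° − (0.0592/n) log Q = +0.41 − (0.0592/2)(-1.359) = +0.450 V.

+0.450 V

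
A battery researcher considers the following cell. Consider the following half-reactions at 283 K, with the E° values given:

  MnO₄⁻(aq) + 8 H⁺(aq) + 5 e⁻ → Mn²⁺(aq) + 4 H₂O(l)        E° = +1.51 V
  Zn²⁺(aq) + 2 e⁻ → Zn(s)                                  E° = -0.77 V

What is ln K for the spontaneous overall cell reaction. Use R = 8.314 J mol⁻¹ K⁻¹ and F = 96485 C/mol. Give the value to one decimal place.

935.0

Cathode: MnO₄⁻/Mn²⁺; anode: Zn²⁺/Zn. E°cell = (+1.51) − (-0.77) = +2.28 V, with n = 10.
ΔG° = −nFE° = −RT ln K, so ln K = nFE°/(RT) = (10)(96485)(+2.28) / ((8.314)(283)) = 934.971.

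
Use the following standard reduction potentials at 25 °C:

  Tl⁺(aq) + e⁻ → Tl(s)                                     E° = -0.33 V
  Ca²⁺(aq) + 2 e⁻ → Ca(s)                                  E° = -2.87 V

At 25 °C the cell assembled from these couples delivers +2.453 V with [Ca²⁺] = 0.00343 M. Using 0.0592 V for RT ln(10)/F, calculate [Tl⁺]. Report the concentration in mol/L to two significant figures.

Tl⁺/Tl is the cathode, Ca²⁺/Ca the anode: E°cell = +2.54 V, n = 2.
Overall reaction: 2 Tl⁺(aq) + Ca(s) → 2 Tl(s) + Ca²⁺(aq); Q = [Ca²⁺]^1/[Tl⁺]^2.
From E = E° − (0.0592/n) log Q: log Q = (E° − E)·n/0.0592 = (+2.54 − (+2.453))·2/0.0592 = 2.9392.
So 2·log[Tl⁺] = 1·log(0.00343) − log Q = -2.4647 − (2.9392) = -5.4039; log[Tl⁺] = -5.4039 / 2 = -2.7020; [Tl⁺] = 10^(-2.7020) ≈ 0.0020 M.

0.0020 M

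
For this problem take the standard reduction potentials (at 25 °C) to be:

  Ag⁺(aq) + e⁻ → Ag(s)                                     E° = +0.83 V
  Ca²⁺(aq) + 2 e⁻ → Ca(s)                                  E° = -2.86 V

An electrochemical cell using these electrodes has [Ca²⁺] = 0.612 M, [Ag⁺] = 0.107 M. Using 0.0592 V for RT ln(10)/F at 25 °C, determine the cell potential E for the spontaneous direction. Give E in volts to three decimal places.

Ag⁺/Ag is the cathode (higher E°), Ca²⁺/Ca the anode: E°cell = +0.83 − (-2.86) = +3.69 V, n = 2.
Overall: 2 Ag⁺(aq) + Ca(s) → 2 Ag(s) + Ca²⁺(aq)
Q = [Ca²⁺] / ([Ag⁺]^2); log Q = 1.728.
E = E° − (0.0592/n) log Q = +3.69 − (0.0592/2)(1.728) = +3.639 V.

+3.639 V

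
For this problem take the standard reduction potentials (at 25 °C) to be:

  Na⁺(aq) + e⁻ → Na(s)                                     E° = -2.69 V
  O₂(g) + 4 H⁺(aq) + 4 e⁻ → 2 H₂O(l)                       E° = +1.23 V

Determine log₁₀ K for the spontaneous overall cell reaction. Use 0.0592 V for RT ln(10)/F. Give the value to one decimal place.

Cathode: O₂/H₂O; anode: Na⁺/Na. E°cell = +3.92 V, n = 4.
log K = nE°cell / 0.0592 = (4)(+3.92) / 0.0592 = 264.9.

264.9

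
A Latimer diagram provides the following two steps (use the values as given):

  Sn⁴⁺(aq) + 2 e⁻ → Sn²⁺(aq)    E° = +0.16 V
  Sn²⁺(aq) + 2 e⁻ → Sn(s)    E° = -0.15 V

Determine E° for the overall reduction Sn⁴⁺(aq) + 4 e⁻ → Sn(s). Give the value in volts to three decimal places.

+0.005 V

Standard free energies of sequential steps add: ΔG°₃ = ΔG°₁ + ΔG°₂, so n₃E°₃ = n₁E°₁ + n₂E°₂.
E°₃ = (2×+0.16 + 2×-0.15) / 4 = (+0.020) / 4 = +0.005 V.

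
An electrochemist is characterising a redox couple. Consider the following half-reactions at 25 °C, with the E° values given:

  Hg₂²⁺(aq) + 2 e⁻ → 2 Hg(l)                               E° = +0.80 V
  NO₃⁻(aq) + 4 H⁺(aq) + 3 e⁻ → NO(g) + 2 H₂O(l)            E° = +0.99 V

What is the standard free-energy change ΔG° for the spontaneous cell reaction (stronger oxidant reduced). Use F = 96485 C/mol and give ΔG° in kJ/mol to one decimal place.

NO₃⁻/NO (E° = +0.99 V) is the cathode; Hg₂²⁺/Hg (E° = +0.80 V) is the anode, so E°cell = +0.19 V.
Balancing electrons gives n = 6 (lcm of 3 and 2).
ΔG° = −nFE° = −(6)(96485)(+0.19) = -109,993 J = -110.0 kJ/mol.

-110.0 kJ/mol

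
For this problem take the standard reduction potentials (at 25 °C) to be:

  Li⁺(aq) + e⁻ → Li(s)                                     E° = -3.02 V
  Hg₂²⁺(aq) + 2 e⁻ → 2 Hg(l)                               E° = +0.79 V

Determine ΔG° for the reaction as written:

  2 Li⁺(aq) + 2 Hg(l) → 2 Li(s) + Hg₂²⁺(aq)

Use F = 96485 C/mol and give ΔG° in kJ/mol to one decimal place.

As written, Li⁺/Li is reduced (cathode) and Hg₂²⁺/Hg is oxidised (anode), so E°cell = (-3.02) − (+0.79) = -3.81 V.
Balancing electrons gives n = 2.
ΔG° = −nFE° = −(2)(96485)(-3.81) = 735,216 J = +735.2 kJ/mol.

+735.2 kJ/mol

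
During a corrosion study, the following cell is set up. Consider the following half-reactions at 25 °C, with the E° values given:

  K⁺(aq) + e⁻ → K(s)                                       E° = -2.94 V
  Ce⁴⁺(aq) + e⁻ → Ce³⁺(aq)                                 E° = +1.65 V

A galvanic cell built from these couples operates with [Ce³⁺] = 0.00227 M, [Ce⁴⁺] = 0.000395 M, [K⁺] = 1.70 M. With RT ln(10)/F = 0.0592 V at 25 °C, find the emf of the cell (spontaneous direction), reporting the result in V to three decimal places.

Ce⁴⁺/Ce³⁺ is the cathode (higher E°), K⁺/K the anode: E°cell = +1.65 − (-2.94) = +4.59 V, n = 1.
Overall: Ce⁴⁺(aq) + K(s) → Ce³⁺(aq) + K⁺(aq)
Q = [Ce³⁺]·[K⁺] / ([Ce⁴⁺]); log Q = 0.990.
E = E° − (0.0592/n) log Q = +4.59 − (0.0592/1)(0.990) = +4.531 V.

+4.531 V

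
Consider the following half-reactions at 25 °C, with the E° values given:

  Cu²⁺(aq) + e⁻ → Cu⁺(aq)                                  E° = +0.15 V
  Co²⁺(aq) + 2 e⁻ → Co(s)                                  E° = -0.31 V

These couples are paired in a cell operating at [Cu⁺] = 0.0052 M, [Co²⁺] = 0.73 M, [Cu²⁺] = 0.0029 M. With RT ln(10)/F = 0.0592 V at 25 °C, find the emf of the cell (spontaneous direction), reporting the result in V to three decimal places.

+0.449 V

Cu²⁺/Cu⁺ is the cathode (higher E°), Co²⁺/Co the anode: E°cell = +0.15 − (-0.31) = +0.46 V, n = 2.
Overall: 2 Cu²⁺(aq) + Co(s) → 2 Cu⁺(aq) + Co²⁺(aq)
Q = [Cu⁺]^2·[Co²⁺] / ([Cu²⁺]^2); log Q = 0.371.
E = E° − (0.0592/n) log Q = +0.46 − (0.0592/2)(0.371) = +0.449 V.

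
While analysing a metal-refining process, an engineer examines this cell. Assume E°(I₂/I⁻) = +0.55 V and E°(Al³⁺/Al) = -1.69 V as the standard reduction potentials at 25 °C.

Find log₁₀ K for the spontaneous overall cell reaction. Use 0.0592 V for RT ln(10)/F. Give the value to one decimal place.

Cathode: I₂/I⁻; anode: Al³⁺/Al. E°cell = +2.24 V, n = 6.
log K = nE°cell / 0.0592 = (6)(+2.24) / 0.0592 = 227.0.

227.0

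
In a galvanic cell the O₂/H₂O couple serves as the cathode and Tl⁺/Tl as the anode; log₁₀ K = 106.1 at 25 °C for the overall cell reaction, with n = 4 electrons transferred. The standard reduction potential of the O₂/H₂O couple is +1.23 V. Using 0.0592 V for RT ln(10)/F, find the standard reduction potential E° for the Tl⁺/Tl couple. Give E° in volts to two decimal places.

E°cell = (0.0592/n)·log K = (0.0592/4)(106.1) = +1.570 V.
Since O₂/H₂O is the cathode and Tl⁺/Tl the anode, E°cell = E°(O₂/H₂O) − E°(Tl⁺/Tl).
So E°(Tl⁺/Tl) = E°(O₂/H₂O) − E°cell = (+1.23) − (+1.570) = -0.34 V.

-0.34 V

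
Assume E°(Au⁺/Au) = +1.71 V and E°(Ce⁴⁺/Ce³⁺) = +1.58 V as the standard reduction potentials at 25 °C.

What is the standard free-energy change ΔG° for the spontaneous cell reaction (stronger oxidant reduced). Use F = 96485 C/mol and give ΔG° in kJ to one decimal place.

Au⁺/Au (E° = +1.71 V) is the cathode; Ce⁴⁺/Ce³⁺ (E° = +1.58 V) is the anode, so E°cell = +0.13 V.
Balancing electrons gives n = 1 (lcm of 1 and 1).
ΔG° = −nFE° = −(1)(96485)(+0.13) = -12,543 J = -12.5 kJ.

-12.5 kJ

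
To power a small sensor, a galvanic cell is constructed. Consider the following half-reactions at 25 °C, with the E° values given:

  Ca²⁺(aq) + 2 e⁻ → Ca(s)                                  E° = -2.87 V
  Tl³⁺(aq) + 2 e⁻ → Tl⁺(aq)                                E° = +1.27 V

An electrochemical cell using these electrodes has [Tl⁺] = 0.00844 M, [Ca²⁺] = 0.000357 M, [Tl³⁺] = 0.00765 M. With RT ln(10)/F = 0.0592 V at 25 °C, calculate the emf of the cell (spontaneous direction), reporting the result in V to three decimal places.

+4.241 V

Tl³⁺/Tl⁺ is the cathode (higher E°), Ca²⁺/Ca the anode: E°cell = +1.27 − (-2.87) = +4.14 V, n = 2.
Overall: Tl³⁺(aq) + Ca(s) → Tl⁺(aq) + Ca²⁺(aq)
Q = [Tl⁺]·[Ca²⁺] / ([Tl³⁺]); log Q = -3.405.
E = E° − (0.0592/n) log Q = +4.14 − (0.0592/2)(-3.405) = +4.241 V.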